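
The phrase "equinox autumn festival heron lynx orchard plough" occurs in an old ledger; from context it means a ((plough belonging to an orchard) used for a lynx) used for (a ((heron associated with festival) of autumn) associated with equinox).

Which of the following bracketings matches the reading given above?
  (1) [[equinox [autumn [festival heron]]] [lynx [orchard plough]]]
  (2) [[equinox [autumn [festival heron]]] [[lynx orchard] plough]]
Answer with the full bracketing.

The paraphrase's head is the "plough" part ("lynx orchard plough"); its modifier is "equinox autumn festival heron".
That top-level split, carried through the inner groups, gives [[equinox [autumn [festival heron]]] [lynx [orchard plough]]].

[[equinox [autumn [festival heron]]] [lynx [orchard plough]]]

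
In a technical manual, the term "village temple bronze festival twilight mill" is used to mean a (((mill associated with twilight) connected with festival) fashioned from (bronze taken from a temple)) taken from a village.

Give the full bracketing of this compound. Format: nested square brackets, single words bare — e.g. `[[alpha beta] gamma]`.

At the top level: head "mill" (specifically "temple bronze festival twilight mill"); modifier "village".
"temple bronze festival twilight mill" → head "mill" (specifically "festival twilight mill"), modifier "temple bronze".
"temple bronze" → head "bronze", modifier "temple".
"festival twilight mill" → head "mill" (specifically "twilight mill"), modifier "festival".
"twilight mill" → head "mill", modifier "twilight".
Assembled: [village [[temple bronze] [festival [twilight mill]]]].

[village [[temple bronze] [festival [twilight mill]]]]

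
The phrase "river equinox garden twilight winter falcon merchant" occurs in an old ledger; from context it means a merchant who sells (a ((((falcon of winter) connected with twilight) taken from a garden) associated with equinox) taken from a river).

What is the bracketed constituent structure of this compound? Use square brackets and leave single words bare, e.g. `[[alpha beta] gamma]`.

[[river [equinox [garden [twilight [winter falcon]]]]] merchant]

At the top level: head "merchant"; modifier "river equinox garden twilight winter falcon".
Within "river equinox garden twilight winter falcon", the head is "falcon" (specifically "equinox garden twilight winter falcon") and the modifier is "river".
Within "equinox garden twilight winter falcon", the head is "falcon" (specifically "garden twilight winter falcon") and the modifier is "equinox".
Within "garden twilight winter falcon", the head is "falcon" (specifically "twilight winter falcon") and the modifier is "garden".
Within "twilight winter falcon", the head is "falcon" (specifically "winter falcon") and the modifier is "twilight".
Within "winter falcon", the head is "falcon" and the modifier is "winter".
Assembled: [[river [equinox [garden [twilight [winter falcon]]]]] merchant].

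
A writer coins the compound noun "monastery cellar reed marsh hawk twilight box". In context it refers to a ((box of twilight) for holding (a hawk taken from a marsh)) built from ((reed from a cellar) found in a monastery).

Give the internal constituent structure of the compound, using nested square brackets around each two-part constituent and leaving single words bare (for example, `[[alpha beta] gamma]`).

At the top level: head "box" (specifically "marsh hawk twilight box"); modifier "monastery cellar reed".
Inside "monastery cellar reed": head "reed" (specifically "cellar reed"), modifier "monastery".
Inside "cellar reed": head "reed", modifier "cellar".
Inside "marsh hawk twilight box": head "box" (specifically "twilight box"), modifier "marsh hawk".
Inside "marsh hawk": head "hawk", modifier "marsh".
Inside "twilight box": head "box", modifier "twilight".
Assembled: [[monastery [cellar reed]] [[marsh hawk] [twilight box]]].

[[monastery [cellar reed]] [[marsh hawk] [twilight box]]]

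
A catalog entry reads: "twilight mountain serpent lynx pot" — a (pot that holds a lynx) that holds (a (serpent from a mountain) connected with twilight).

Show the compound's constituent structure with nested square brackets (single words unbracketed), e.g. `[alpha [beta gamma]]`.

[[twilight [mountain serpent]] [lynx pot]]

Whole compound: head "pot" (specifically "lynx pot"), modifier "twilight mountain serpent".
"twilight mountain serpent" → head "serpent" (specifically "mountain serpent"), modifier "twilight".
"mountain serpent" → head "serpent", modifier "mountain".
"lynx pot" → head "pot", modifier "lynx".
Putting it together: [[twilight [mountain serpent]] [lynx pot]].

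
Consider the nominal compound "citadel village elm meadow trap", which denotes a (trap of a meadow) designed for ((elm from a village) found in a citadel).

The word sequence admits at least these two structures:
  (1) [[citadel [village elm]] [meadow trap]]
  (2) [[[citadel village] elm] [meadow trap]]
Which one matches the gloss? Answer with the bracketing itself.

[[citadel [village elm]] [meadow trap]]

The paraphrase's head is the "trap" part ("meadow trap"); its modifier is "citadel village elm".
That top-level split, carried through the inner groups, gives [[citadel [village elm]] [meadow trap]].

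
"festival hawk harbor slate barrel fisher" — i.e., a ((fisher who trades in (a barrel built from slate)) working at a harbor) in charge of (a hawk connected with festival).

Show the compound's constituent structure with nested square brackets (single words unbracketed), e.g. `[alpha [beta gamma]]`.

[[festival hawk] [harbor [[slate barrel] fisher]]]

Overall it is a kind of fisher (specifically "harbor slate barrel fisher"); the modifier is "festival hawk".
Inside "festival hawk": head "hawk", modifier "festival".
Inside "harbor slate barrel fisher": head "fisher" (specifically "slate barrel fisher"), modifier "harbor".
Inside "slate barrel fisher": head "fisher", modifier "slate barrel".
Inside "slate barrel": head "barrel", modifier "slate".
Assembled: [[festival hawk] [harbor [[slate barrel] fisher]]].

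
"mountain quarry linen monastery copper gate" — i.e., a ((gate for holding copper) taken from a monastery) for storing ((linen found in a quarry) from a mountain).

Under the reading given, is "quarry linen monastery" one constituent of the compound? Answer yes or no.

The top-level split is [mountain quarry linen] [monastery copper gate]; the full structure is [[mountain [quarry linen]] [monastery [copper gate]]].
"quarry linen monastery" straddles a constituent boundary, so it is not a single unit.

no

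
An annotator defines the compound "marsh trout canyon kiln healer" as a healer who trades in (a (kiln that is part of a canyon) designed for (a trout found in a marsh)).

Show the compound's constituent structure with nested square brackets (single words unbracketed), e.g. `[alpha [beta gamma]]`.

[[[marsh trout] [canyon kiln]] healer]

At the top level: head "healer"; modifier "marsh trout canyon kiln".
Within "marsh trout canyon kiln", the head is "kiln" (specifically "canyon kiln") and the modifier is "marsh trout".
Within "marsh trout", the head is "trout" and the modifier is "marsh".
Within "canyon kiln", the head is "kiln" and the modifier is "canyon".
So the structure is [[[marsh trout] [canyon kiln]] healer].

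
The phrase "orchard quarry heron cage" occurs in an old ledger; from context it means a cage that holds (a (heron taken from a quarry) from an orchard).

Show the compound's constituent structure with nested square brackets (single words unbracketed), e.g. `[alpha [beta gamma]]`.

The outermost head in the paraphrase is "cage", modified by "orchard quarry heron".
"orchard quarry heron" → head "heron" (specifically "quarry heron"), modifier "orchard".
"quarry heron" → head "heron", modifier "quarry".
Putting it together: [[orchard [quarry heron]] cage].

[[orchard [quarry heron]] cage]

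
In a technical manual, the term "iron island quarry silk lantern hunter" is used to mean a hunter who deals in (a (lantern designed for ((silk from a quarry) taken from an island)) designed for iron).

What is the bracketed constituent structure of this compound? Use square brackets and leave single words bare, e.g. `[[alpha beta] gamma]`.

The outermost head in the paraphrase is "hunter", modified by "iron island quarry silk lantern".
"iron island quarry silk lantern" → head "lantern" (specifically "island quarry silk lantern"), modifier "iron".
"island quarry silk lantern" → head "lantern", modifier "island quarry silk".
"island quarry silk" → head "silk" (specifically "quarry silk"), modifier "island".
"quarry silk" → head "silk", modifier "quarry".
So the structure is [[iron [[island [quarry silk]] lantern]] hunter].

[[iron [[island [quarry silk]] lantern]] hunter]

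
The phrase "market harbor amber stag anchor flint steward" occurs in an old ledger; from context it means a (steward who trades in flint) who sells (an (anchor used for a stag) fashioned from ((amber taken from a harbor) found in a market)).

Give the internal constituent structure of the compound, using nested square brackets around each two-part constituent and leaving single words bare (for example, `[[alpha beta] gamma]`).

The outermost head in the paraphrase is "steward" (specifically "flint steward"), modified by "market harbor amber stag anchor".
"market harbor amber stag anchor" → head "anchor" (specifically "stag anchor"), modifier "market harbor amber".
"market harbor amber" → head "amber" (specifically "harbor amber"), modifier "market".
"harbor amber" → head "amber", modifier "harbor".
"stag anchor" → head "anchor", modifier "stag".
"flint steward" → head "steward", modifier "flint".
Assembled: [[[market [harbor amber]] [stag anchor]] [flint steward]].

[[[market [harbor amber]] [stag anchor]] [flint steward]]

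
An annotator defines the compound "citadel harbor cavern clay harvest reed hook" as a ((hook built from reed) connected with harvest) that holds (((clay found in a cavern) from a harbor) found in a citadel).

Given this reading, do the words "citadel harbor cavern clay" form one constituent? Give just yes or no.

The paraphrase groups the words so that "citadel harbor cavern clay" is one unit: it corresponds to a single parenthesized sub-phrase.
The full structure is [[citadel [harbor [cavern clay]]] [harvest [reed hook]]], in which [citadel harbor cavern clay] is a constituent.

yes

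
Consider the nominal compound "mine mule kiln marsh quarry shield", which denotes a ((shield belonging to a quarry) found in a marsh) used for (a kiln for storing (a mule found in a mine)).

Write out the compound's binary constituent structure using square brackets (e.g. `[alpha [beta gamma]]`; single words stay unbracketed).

Whole compound: head "shield" (specifically "marsh quarry shield"), modifier "mine mule kiln".
Within "mine mule kiln", the head is "kiln" and the modifier is "mine mule".
Within "mine mule", the head is "mule" and the modifier is "mine".
Within "marsh quarry shield", the head is "shield" (specifically "quarry shield") and the modifier is "marsh".
Within "quarry shield", the head is "shield" and the modifier is "quarry".
So the structure is [[[mine mule] kiln] [marsh [quarry shield]]].

[[[mine mule] kiln] [marsh [quarry shield]]]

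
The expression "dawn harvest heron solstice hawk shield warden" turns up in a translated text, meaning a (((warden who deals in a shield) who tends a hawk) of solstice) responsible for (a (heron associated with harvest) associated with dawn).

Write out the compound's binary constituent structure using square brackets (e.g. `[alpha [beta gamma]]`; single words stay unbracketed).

[[dawn [harvest heron]] [solstice [hawk [shield warden]]]]

At the top level: head "warden" (specifically "solstice hawk shield warden"); modifier "dawn harvest heron".
"dawn harvest heron" → head "heron" (specifically "harvest heron"), modifier "dawn".
"harvest heron" → head "heron", modifier "harvest".
"solstice hawk shield warden" → head "warden" (specifically "hawk shield warden"), modifier "solstice".
"hawk shield warden" → head "warden" (specifically "shield warden"), modifier "hawk".
"shield warden" → head "warden", modifier "shield".
Putting it together: [[dawn [harvest heron]] [solstice [hawk [shield warden]]]].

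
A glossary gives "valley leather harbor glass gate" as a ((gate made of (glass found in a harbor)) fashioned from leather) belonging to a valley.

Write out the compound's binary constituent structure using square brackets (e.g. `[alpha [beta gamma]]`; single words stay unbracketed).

The outermost head in the paraphrase is "gate" (specifically "leather harbor glass gate"), modified by "valley".
Within "leather harbor glass gate", the head is "gate" (specifically "harbor glass gate") and the modifier is "leather".
Within "harbor glass gate", the head is "gate" and the modifier is "harbor glass".
Within "harbor glass", the head is "glass" and the modifier is "harbor".
So the structure is [valley [leather [[harbor glass] gate]]].

[valley [leather [[harbor glass] gate]]]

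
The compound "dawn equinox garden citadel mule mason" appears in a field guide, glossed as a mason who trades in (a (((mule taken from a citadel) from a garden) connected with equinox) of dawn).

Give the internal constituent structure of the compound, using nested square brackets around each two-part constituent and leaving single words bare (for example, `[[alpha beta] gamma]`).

[[dawn [equinox [garden [citadel mule]]]] mason]

Overall it is a kind of mason; the modifier is "dawn equinox garden citadel mule".
Within "dawn equinox garden citadel mule", the head is "mule" (specifically "equinox garden citadel mule") and the modifier is "dawn".
Within "equinox garden citadel mule", the head is "mule" (specifically "garden citadel mule") and the modifier is "equinox".
Within "garden citadel mule", the head is "mule" (specifically "citadel mule") and the modifier is "garden".
Within "citadel mule", the head is "mule" and the modifier is "citadel".
So the structure is [[dawn [equinox [garden [citadel mule]]]] mason].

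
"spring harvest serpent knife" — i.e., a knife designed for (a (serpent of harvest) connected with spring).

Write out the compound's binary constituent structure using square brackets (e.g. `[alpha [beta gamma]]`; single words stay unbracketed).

Whole compound: head "knife", modifier "spring harvest serpent".
"spring harvest serpent" → head "serpent" (specifically "harvest serpent"), modifier "spring".
"harvest serpent" → head "serpent", modifier "harvest".
Assembled: [[spring [harvest serpent]] knife].

[[spring [harvest serpent]] knife]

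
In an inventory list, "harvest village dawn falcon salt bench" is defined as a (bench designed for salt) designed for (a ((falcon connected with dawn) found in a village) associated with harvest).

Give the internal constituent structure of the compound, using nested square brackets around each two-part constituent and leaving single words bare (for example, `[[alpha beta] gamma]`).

[[harvest [village [dawn falcon]]] [salt bench]]

The outermost head in the paraphrase is "bench" (specifically "salt bench"), modified by "harvest village dawn falcon".
"harvest village dawn falcon" → head "falcon" (specifically "village dawn falcon"), modifier "harvest".
"village dawn falcon" → head "falcon" (specifically "dawn falcon"), modifier "village".
"dawn falcon" → head "falcon", modifier "dawn".
"salt bench" → head "bench", modifier "salt".
Assembled: [[harvest [village [dawn falcon]]] [salt bench]].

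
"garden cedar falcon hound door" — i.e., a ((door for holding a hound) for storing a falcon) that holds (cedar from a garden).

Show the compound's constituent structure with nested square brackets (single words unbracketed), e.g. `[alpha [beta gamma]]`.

[[garden cedar] [falcon [hound door]]]

Whole compound: head "door" (specifically "falcon hound door"), modifier "garden cedar".
Within "garden cedar", the head is "cedar" and the modifier is "garden".
Within "falcon hound door", the head is "door" (specifically "hound door") and the modifier is "falcon".
Within "hound door", the head is "door" and the modifier is "hound".
Putting it together: [[garden cedar] [falcon [hound door]]].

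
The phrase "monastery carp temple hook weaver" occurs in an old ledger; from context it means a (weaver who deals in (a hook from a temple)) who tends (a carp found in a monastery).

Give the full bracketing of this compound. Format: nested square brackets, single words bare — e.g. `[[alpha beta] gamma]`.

At the top level: head "weaver" (specifically "temple hook weaver"); modifier "monastery carp".
Inside "monastery carp": head "carp", modifier "monastery".
Inside "temple hook weaver": head "weaver", modifier "temple hook".
Inside "temple hook": head "hook", modifier "temple".
So the structure is [[monastery carp] [[temple hook] weaver]].

[[monastery carp] [[temple hook] weaver]]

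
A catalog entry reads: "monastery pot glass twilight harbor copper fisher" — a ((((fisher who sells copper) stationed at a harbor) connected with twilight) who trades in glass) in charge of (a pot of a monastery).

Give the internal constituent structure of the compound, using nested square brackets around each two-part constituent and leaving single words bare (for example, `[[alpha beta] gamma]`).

The outermost head in the paraphrase is "fisher" (specifically "glass twilight harbor copper fisher"), modified by "monastery pot".
Within "monastery pot", the head is "pot" and the modifier is "monastery".
Within "glass twilight harbor copper fisher", the head is "fisher" (specifically "twilight harbor copper fisher") and the modifier is "glass".
Within "twilight harbor copper fisher", the head is "fisher" (specifically "harbor copper fisher") and the modifier is "twilight".
Within "harbor copper fisher", the head is "fisher" (specifically "copper fisher") and the modifier is "harbor".
Within "copper fisher", the head is "fisher" and the modifier is "copper".
Putting it together: [[monastery pot] [glass [twilight [harbor [copper fisher]]]]].

[[monastery pot] [glass [twilight [harbor [copper fisher]]]]]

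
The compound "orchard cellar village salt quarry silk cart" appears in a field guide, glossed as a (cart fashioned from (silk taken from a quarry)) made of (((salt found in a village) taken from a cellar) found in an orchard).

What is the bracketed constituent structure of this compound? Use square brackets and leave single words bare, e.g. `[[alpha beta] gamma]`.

Overall it is a kind of cart (specifically "quarry silk cart"); the modifier is "orchard cellar village salt".
Within "orchard cellar village salt", the head is "salt" (specifically "cellar village salt") and the modifier is "orchard".
Within "cellar village salt", the head is "salt" (specifically "village salt") and the modifier is "cellar".
Within "village salt", the head is "salt" and the modifier is "village".
Within "quarry silk cart", the head is "cart" and the modifier is "quarry silk".
Within "quarry silk", the head is "silk" and the modifier is "quarry".
Assembled: [[orchard [cellar [village salt]]] [[quarry silk] cart]].

[[orchard [cellar [village salt]]] [[quarry silk] cart]]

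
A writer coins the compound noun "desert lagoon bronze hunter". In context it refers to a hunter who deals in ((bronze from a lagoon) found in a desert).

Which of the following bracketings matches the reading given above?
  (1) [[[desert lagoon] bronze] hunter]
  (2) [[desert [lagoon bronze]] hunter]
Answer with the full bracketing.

The paraphrase's head is the "hunter" part ("hunter"); its modifier is "desert lagoon bronze".
That top-level split, carried through the inner groups, gives [[desert [lagoon bronze]] hunter].

[[desert [lagoon bronze]] hunter]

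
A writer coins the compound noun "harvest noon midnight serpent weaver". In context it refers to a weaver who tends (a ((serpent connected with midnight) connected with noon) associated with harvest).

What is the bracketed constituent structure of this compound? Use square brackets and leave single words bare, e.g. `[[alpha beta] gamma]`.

[[harvest [noon [midnight serpent]]] weaver]

Whole compound: head "weaver", modifier "harvest noon midnight serpent".
Within "harvest noon midnight serpent", the head is "serpent" (specifically "noon midnight serpent") and the modifier is "harvest".
Within "noon midnight serpent", the head is "serpent" (specifically "midnight serpent") and the modifier is "noon".
Within "midnight serpent", the head is "serpent" and the modifier is "midnight".
So the structure is [[harvest [noon [midnight serpent]]] weaver].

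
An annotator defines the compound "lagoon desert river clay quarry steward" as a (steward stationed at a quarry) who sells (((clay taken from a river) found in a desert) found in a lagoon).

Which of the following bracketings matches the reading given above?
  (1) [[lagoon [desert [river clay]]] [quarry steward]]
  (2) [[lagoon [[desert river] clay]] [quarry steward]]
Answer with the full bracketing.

The paraphrase's head is the "steward" part ("quarry steward"); its modifier is "lagoon desert river clay".
That top-level split, carried through the inner groups, gives [[lagoon [desert [river clay]]] [quarry steward]].

[[lagoon [desert [river clay]]] [quarry steward]]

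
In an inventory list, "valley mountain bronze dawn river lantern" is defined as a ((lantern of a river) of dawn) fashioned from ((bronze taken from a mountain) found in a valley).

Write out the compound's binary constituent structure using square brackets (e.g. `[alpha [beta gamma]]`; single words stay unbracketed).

The outermost head in the paraphrase is "lantern" (specifically "dawn river lantern"), modified by "valley mountain bronze".
"valley mountain bronze" → head "bronze" (specifically "mountain bronze"), modifier "valley".
"mountain bronze" → head "bronze", modifier "mountain".
"dawn river lantern" → head "lantern" (specifically "river lantern"), modifier "dawn".
"river lantern" → head "lantern", modifier "river".
So the structure is [[valley [mountain bronze]] [dawn [river lantern]]].

[[valley [mountain bronze]] [dawn [river lantern]]]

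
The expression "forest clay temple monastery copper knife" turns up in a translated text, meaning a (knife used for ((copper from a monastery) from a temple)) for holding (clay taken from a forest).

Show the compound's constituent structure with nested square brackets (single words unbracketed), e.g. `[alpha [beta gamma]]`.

[[forest clay] [[temple [monastery copper]] knife]]

At the top level: head "knife" (specifically "temple monastery copper knife"); modifier "forest clay".
Inside "forest clay": head "clay", modifier "forest".
Inside "temple monastery copper knife": head "knife", modifier "temple monastery copper".
Inside "temple monastery copper": head "copper" (specifically "monastery copper"), modifier "temple".
Inside "monastery copper": head "copper", modifier "monastery".
Assembled: [[forest clay] [[temple [monastery copper]] knife]].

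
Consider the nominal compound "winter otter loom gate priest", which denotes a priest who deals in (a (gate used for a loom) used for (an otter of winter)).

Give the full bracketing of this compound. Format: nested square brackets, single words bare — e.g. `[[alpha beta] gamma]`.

[[[winter otter] [loom gate]] priest]

The outermost head in the paraphrase is "priest", modified by "winter otter loom gate".
"winter otter loom gate" → head "gate" (specifically "loom gate"), modifier "winter otter".
"winter otter" → head "otter", modifier "winter".
"loom gate" → head "gate", modifier "loom".
So the structure is [[[winter otter] [loom gate]] priest].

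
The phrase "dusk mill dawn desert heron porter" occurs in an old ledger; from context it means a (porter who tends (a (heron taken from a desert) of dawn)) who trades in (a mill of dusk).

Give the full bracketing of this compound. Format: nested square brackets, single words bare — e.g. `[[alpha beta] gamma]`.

[[dusk mill] [[dawn [desert heron]] porter]]

Whole compound: head "porter" (specifically "dawn desert heron porter"), modifier "dusk mill".
"dusk mill" → head "mill", modifier "dusk".
"dawn desert heron porter" → head "porter", modifier "dawn desert heron".
"dawn desert heron" → head "heron" (specifically "desert heron"), modifier "dawn".
"desert heron" → head "heron", modifier "desert".
So the structure is [[dusk mill] [[dawn [desert heron]] porter]].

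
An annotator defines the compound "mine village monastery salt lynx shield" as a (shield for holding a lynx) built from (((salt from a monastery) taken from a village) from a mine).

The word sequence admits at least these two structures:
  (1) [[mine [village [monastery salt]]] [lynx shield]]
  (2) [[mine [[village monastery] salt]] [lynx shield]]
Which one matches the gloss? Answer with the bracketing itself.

The paraphrase's head is the "shield" part ("lynx shield"); its modifier is "mine village monastery salt".
That top-level split, carried through the inner groups, gives [[mine [village [monastery salt]]] [lynx shield]].

[[mine [village [monastery salt]]] [lynx shield]]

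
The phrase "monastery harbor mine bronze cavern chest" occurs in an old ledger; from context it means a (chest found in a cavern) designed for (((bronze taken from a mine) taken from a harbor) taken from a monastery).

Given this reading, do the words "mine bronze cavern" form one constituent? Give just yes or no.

no

The top-level split is [monastery harbor mine bronze] [cavern chest]; the full structure is [[monastery [harbor [mine bronze]]] [cavern chest]].
"mine bronze cavern" straddles a constituent boundary, so it is not a single unit.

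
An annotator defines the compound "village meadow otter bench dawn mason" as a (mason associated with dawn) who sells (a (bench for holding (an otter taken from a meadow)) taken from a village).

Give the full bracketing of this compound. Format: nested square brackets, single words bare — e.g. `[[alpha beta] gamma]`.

Overall it is a kind of mason (specifically "dawn mason"); the modifier is "village meadow otter bench".
"village meadow otter bench" → head "bench" (specifically "meadow otter bench"), modifier "village".
"meadow otter bench" → head "bench", modifier "meadow otter".
"meadow otter" → head "otter", modifier "meadow".
"dawn mason" → head "mason", modifier "dawn".
Assembled: [[village [[meadow otter] bench]] [dawn mason]].

[[village [[meadow otter] bench]] [dawn mason]]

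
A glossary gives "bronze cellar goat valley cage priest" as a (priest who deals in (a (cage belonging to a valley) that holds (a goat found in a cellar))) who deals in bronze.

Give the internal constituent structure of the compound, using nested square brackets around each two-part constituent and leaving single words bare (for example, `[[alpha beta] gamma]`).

At the top level: head "priest" (specifically "cellar goat valley cage priest"); modifier "bronze".
"cellar goat valley cage priest" → head "priest", modifier "cellar goat valley cage".
"cellar goat valley cage" → head "cage" (specifically "valley cage"), modifier "cellar goat".
"cellar goat" → head "goat", modifier "cellar".
"valley cage" → head "cage", modifier "valley".
So the structure is [bronze [[[cellar goat] [valley cage]] priest]].

[bronze [[[cellar goat] [valley cage]] priest]]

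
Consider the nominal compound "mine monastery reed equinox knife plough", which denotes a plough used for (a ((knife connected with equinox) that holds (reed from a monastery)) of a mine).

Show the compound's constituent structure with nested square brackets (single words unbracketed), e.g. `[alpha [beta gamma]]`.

Whole compound: head "plough", modifier "mine monastery reed equinox knife".
Within "mine monastery reed equinox knife", the head is "knife" (specifically "monastery reed equinox knife") and the modifier is "mine".
Within "monastery reed equinox knife", the head is "knife" (specifically "equinox knife") and the modifier is "monastery reed".
Within "monastery reed", the head is "reed" and the modifier is "monastery".
Within "equinox knife", the head is "knife" and the modifier is "equinox".
Putting it together: [[mine [[monastery reed] [equinox knife]]] plough].

[[mine [[monastery reed] [equinox knife]]] plough]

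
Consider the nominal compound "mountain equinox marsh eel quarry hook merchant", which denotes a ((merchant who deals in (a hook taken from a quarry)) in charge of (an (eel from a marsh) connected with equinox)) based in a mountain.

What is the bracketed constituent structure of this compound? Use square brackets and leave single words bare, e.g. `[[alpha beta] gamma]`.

[mountain [[equinox [marsh eel]] [[quarry hook] merchant]]]

Overall it is a kind of merchant (specifically "equinox marsh eel quarry hook merchant"); the modifier is "mountain".
"equinox marsh eel quarry hook merchant" → head "merchant" (specifically "quarry hook merchant"), modifier "equinox marsh eel".
"equinox marsh eel" → head "eel" (specifically "marsh eel"), modifier "equinox".
"marsh eel" → head "eel", modifier "marsh".
"quarry hook merchant" → head "merchant", modifier "quarry hook".
"quarry hook" → head "hook", modifier "quarry".
So the structure is [mountain [[equinox [marsh eel]] [[quarry hook] merchant]]].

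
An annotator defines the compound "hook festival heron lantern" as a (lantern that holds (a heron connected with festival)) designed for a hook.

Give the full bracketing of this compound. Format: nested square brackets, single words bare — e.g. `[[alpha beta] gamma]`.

[hook [[festival heron] lantern]]

Overall it is a kind of lantern (specifically "festival heron lantern"); the modifier is "hook".
"festival heron lantern" → head "lantern", modifier "festival heron".
"festival heron" → head "heron", modifier "festival".
Assembled: [hook [[festival heron] lantern]].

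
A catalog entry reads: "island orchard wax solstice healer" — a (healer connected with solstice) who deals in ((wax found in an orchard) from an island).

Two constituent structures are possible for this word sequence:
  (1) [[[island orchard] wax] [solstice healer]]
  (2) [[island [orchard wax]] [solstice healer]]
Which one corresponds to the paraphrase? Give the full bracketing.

[[island [orchard wax]] [solstice healer]]

The paraphrase's head is the "healer" part ("solstice healer"); its modifier is "island orchard wax".
That top-level split, carried through the inner groups, gives [[island [orchard wax]] [solstice healer]].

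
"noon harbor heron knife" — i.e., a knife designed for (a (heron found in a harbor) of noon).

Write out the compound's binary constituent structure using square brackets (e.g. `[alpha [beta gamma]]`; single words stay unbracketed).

[[noon [harbor heron]] knife]

At the top level: head "knife"; modifier "noon harbor heron".
"noon harbor heron" → head "heron" (specifically "harbor heron"), modifier "noon".
"harbor heron" → head "heron", modifier "harbor".
Putting it together: [[noon [harbor heron]] knife].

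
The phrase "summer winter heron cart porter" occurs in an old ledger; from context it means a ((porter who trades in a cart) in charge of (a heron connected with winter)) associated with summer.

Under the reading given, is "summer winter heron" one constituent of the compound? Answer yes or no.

no

The top-level split is [summer] [winter heron cart porter]; the full structure is [summer [[winter heron] [cart porter]]].
"summer winter heron" straddles a constituent boundary, so it is not a single unit.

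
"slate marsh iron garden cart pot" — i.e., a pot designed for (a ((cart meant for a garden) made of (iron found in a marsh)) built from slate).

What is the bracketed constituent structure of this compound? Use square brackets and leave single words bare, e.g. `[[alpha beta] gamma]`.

[[slate [[marsh iron] [garden cart]]] pot]

Whole compound: head "pot", modifier "slate marsh iron garden cart".
Inside "slate marsh iron garden cart": head "cart" (specifically "marsh iron garden cart"), modifier "slate".
Inside "marsh iron garden cart": head "cart" (specifically "garden cart"), modifier "marsh iron".
Inside "marsh iron": head "iron", modifier "marsh".
Inside "garden cart": head "cart", modifier "garden".
So the structure is [[slate [[marsh iron] [garden cart]]] pot].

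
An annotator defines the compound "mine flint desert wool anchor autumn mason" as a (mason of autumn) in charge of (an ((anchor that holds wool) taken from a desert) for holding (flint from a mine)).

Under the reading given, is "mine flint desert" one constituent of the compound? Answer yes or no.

no

The top-level split is [mine flint desert wool anchor] [autumn mason]; the full structure is [[[mine flint] [desert [wool anchor]]] [autumn mason]].
"mine flint desert" straddles a constituent boundary, so it is not a single unit.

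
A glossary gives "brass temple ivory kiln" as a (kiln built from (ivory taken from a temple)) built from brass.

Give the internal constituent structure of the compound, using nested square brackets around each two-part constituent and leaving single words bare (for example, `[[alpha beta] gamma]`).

At the top level: head "kiln" (specifically "temple ivory kiln"); modifier "brass".
Inside "temple ivory kiln": head "kiln", modifier "temple ivory".
Inside "temple ivory": head "ivory", modifier "temple".
Assembled: [brass [[temple ivory] kiln]].

[brass [[temple ivory] kiln]]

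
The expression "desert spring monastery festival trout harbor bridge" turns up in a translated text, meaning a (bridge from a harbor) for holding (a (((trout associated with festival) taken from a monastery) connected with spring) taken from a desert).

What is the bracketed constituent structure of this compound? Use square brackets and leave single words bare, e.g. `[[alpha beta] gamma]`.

[[desert [spring [monastery [festival trout]]]] [harbor bridge]]

At the top level: head "bridge" (specifically "harbor bridge"); modifier "desert spring monastery festival trout".
Inside "desert spring monastery festival trout": head "trout" (specifically "spring monastery festival trout"), modifier "desert".
Inside "spring monastery festival trout": head "trout" (specifically "monastery festival trout"), modifier "spring".
Inside "monastery festival trout": head "trout" (specifically "festival trout"), modifier "monastery".
Inside "festival trout": head "trout", modifier "festival".
Inside "harbor bridge": head "bridge", modifier "harbor".
Assembled: [[desert [spring [monastery [festival trout]]]] [harbor bridge]].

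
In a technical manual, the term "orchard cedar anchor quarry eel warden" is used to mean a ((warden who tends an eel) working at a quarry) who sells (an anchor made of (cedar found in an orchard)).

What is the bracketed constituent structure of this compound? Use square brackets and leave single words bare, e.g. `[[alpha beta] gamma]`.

[[[orchard cedar] anchor] [quarry [eel warden]]]

Overall it is a kind of warden (specifically "quarry eel warden"); the modifier is "orchard cedar anchor".
Inside "orchard cedar anchor": head "anchor", modifier "orchard cedar".
Inside "orchard cedar": head "cedar", modifier "orchard".
Inside "quarry eel warden": head "warden" (specifically "eel warden"), modifier "quarry".
Inside "eel warden": head "warden", modifier "eel".
So the structure is [[[orchard cedar] anchor] [quarry [eel warden]]].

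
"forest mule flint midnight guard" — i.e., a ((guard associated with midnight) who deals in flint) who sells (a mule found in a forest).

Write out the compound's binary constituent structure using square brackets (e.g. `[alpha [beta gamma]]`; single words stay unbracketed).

[[forest mule] [flint [midnight guard]]]

Overall it is a kind of guard (specifically "flint midnight guard"); the modifier is "forest mule".
Within "forest mule", the head is "mule" and the modifier is "forest".
Within "flint midnight guard", the head is "guard" (specifically "midnight guard") and the modifier is "flint".
Within "midnight guard", the head is "guard" and the modifier is "midnight".
Putting it together: [[forest mule] [flint [midnight guard]]].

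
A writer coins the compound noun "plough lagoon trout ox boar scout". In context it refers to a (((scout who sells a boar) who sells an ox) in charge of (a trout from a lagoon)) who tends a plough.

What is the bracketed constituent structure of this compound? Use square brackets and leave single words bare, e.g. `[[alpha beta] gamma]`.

Overall it is a kind of scout (specifically "lagoon trout ox boar scout"); the modifier is "plough".
Within "lagoon trout ox boar scout", the head is "scout" (specifically "ox boar scout") and the modifier is "lagoon trout".
Within "lagoon trout", the head is "trout" and the modifier is "lagoon".
Within "ox boar scout", the head is "scout" (specifically "boar scout") and the modifier is "ox".
Within "boar scout", the head is "scout" and the modifier is "boar".
Putting it together: [plough [[lagoon trout] [ox [boar scout]]]].

[plough [[lagoon trout] [ox [boar scout]]]]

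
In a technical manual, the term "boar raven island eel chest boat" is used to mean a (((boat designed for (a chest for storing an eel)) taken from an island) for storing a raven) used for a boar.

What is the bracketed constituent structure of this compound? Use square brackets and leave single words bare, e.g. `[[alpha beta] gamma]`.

[boar [raven [island [[eel chest] boat]]]]

The outermost head in the paraphrase is "boat" (specifically "raven island eel chest boat"), modified by "boar".
Inside "raven island eel chest boat": head "boat" (specifically "island eel chest boat"), modifier "raven".
Inside "island eel chest boat": head "boat" (specifically "eel chest boat"), modifier "island".
Inside "eel chest boat": head "boat", modifier "eel chest".
Inside "eel chest": head "chest", modifier "eel".
Putting it together: [boar [raven [island [[eel chest] boat]]]].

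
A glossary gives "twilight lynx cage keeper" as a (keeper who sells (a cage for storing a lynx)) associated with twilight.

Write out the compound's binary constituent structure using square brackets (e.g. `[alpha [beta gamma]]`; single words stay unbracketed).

[twilight [[lynx cage] keeper]]

The outermost head in the paraphrase is "keeper" (specifically "lynx cage keeper"), modified by "twilight".
Within "lynx cage keeper", the head is "keeper" and the modifier is "lynx cage".
Within "lynx cage", the head is "cage" and the modifier is "lynx".
So the structure is [twilight [[lynx cage] keeper]].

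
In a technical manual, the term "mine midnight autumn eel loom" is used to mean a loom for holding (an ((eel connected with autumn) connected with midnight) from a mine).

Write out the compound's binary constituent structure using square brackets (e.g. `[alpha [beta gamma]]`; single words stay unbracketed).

Overall it is a kind of loom; the modifier is "mine midnight autumn eel".
"mine midnight autumn eel" → head "eel" (specifically "midnight autumn eel"), modifier "mine".
"midnight autumn eel" → head "eel" (specifically "autumn eel"), modifier "midnight".
"autumn eel" → head "eel", modifier "autumn".
Putting it together: [[mine [midnight [autumn eel]]] loom].

[[mine [midnight [autumn eel]]] loom]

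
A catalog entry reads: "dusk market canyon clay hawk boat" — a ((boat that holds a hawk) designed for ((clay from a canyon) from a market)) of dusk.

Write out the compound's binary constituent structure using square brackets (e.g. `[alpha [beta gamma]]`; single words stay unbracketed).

[dusk [[market [canyon clay]] [hawk boat]]]

Overall it is a kind of boat (specifically "market canyon clay hawk boat"); the modifier is "dusk".
Inside "market canyon clay hawk boat": head "boat" (specifically "hawk boat"), modifier "market canyon clay".
Inside "market canyon clay": head "clay" (specifically "canyon clay"), modifier "market".
Inside "canyon clay": head "clay", modifier "canyon".
Inside "hawk boat": head "boat", modifier "hawk".
So the structure is [dusk [[market [canyon clay]] [hawk boat]]].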